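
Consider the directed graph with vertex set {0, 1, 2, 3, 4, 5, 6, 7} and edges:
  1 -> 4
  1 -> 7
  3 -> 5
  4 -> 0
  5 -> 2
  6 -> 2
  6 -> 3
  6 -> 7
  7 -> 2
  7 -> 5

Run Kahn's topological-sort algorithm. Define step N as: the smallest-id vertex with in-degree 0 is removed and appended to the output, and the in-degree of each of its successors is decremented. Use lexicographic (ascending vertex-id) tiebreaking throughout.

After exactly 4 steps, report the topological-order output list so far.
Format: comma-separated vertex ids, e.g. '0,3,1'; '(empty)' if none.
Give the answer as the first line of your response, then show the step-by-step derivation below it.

1,4,0,6

step 1: output 1; order=[1]; indeg=(1,0,3,1,0,2,0,1)
step 2: output 4; order=[1,4]; indeg=(0,0,3,1,0,2,0,1)
step 3: output 0; order=[1,4,0]; indeg=(0,0,3,1,0,2,0,1)
step 4: output 6; order=[1,4,0,6]; indeg=(0,0,2,0,0,2,0,0)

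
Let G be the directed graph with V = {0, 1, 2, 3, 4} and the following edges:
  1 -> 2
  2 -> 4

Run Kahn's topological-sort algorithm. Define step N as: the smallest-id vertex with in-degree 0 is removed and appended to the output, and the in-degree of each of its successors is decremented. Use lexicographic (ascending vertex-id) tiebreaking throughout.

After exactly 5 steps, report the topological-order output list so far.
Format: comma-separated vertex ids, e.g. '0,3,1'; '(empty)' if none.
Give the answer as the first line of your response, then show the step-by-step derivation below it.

0,1,2,3,4

step 1: output 0; order=[0]; indeg=(0,0,1,0,1)
step 2: output 1; order=[0,1]; indeg=(0,0,0,0,1)
step 3: output 2; order=[0,1,2]; indeg=(0,0,0,0,0)
step 4: output 3; order=[0,1,2,3]; indeg=(0,0,0,0,0)
step 5: output 4; order=[0,1,2,3,4]; indeg=(0,0,0,0,0)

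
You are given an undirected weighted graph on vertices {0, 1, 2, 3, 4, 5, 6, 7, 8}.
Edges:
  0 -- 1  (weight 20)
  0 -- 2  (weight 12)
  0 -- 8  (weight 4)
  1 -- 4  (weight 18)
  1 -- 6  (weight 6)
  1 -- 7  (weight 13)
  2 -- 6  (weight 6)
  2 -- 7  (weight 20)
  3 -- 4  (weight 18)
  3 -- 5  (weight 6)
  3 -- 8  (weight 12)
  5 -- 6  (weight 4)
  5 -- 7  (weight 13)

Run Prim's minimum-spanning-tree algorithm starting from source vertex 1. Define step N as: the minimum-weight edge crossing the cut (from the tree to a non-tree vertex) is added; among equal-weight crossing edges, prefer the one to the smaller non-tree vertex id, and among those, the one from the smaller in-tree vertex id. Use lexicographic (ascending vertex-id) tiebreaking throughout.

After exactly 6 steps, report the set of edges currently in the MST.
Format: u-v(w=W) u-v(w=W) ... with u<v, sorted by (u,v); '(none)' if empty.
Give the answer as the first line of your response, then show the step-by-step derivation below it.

0-2(w=12) 0-8(w=4) 1-6(w=6) 2-6(w=6) 3-5(w=6) 5-6(w=4)

step 1: add edge 1-6 (w=6); MST = {1-6(w=6)}
step 2: add edge 5-6 (w=4); MST = {1-6(w=6) 5-6(w=4)}
step 3: add edge 2-6 (w=6); MST = {1-6(w=6) 2-6(w=6) 5-6(w=4)}
step 4: add edge 3-5 (w=6); MST = {1-6(w=6) 2-6(w=6) 3-5(w=6) 5-6(w=4)}
step 5: add edge 0-2 (w=12); MST = {0-2(w=12) 1-6(w=6) 2-6(w=6) 3-5(w=6) 5-6(w=4)}
step 6: add edge 0-8 (w=4); MST = {0-2(w=12) 0-8(w=4) 1-6(w=6) 2-6(w=6) 3-5(w=6) 5-6(w=4)}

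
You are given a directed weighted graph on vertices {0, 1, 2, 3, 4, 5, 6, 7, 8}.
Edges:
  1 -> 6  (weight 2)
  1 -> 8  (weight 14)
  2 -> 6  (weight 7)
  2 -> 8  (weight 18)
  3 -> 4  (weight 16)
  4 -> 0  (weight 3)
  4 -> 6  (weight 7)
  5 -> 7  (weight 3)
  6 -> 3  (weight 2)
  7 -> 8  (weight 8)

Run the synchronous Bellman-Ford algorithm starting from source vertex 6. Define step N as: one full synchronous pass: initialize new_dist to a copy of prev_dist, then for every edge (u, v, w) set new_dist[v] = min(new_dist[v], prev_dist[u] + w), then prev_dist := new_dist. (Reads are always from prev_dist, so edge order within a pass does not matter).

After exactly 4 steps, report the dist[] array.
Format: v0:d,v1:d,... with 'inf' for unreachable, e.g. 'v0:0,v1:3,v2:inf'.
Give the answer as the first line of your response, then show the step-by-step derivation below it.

v0:21,v1:inf,v2:inf,v3:2,v4:18,v5:inf,v6:0,v7:inf,v8:inf

step 1: dist = v0:inf,v1:inf,v2:inf,v3:2,v4:inf,v5:inf,v6:0,v7:inf,v8:inf
step 2: dist = v0:inf,v1:inf,v2:inf,v3:2,v4:18,v5:inf,v6:0,v7:inf,v8:inf
step 3: dist = v0:21,v1:inf,v2:inf,v3:2,v4:18,v5:inf,v6:0,v7:inf,v8:inf
step 4: dist = v0:21,v1:inf,v2:inf,v3:2,v4:18,v5:inf,v6:0,v7:inf,v8:inf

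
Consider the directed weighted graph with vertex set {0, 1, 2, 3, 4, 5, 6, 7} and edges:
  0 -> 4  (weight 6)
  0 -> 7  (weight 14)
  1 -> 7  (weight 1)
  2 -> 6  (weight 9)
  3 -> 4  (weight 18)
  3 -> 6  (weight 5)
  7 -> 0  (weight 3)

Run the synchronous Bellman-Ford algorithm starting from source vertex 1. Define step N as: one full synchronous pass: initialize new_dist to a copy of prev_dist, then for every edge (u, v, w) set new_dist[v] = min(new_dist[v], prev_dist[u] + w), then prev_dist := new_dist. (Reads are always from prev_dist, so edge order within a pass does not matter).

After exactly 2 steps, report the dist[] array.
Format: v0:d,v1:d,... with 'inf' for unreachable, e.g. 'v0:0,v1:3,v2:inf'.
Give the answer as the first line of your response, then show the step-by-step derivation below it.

v0:4,v1:0,v2:inf,v3:inf,v4:inf,v5:inf,v6:inf,v7:1

step 1: dist = v0:inf,v1:0,v2:inf,v3:inf,v4:inf,v5:inf,v6:inf,v7:1
step 2: dist = v0:4,v1:0,v2:inf,v3:inf,v4:inf,v5:inf,v6:inf,v7:1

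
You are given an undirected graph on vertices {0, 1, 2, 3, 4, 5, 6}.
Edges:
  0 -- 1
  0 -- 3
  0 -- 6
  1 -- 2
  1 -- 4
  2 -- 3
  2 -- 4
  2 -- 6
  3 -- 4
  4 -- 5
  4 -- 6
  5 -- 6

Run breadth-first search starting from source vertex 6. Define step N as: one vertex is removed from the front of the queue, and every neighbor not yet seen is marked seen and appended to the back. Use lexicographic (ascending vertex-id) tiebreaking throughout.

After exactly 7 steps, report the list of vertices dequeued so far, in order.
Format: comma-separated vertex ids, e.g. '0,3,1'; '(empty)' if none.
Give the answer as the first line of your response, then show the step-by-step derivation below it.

6,0,2,4,5,1,3

step 1: dequeue 6; queue=[0,2,4,5]; order=6
step 2: dequeue 0; queue=[2,4,5,1,3]; order=6,0
step 3: dequeue 2; queue=[4,5,1,3]; order=6,0,2
step 4: dequeue 4; queue=[5,1,3]; order=6,0,2,4
step 5: dequeue 5; queue=[1,3]; order=6,0,2,4,5
step 6: dequeue 1; queue=[3]; order=6,0,2,4,5,1
step 7: dequeue 3; queue=[(empty)]; order=6,0,2,4,5,1,3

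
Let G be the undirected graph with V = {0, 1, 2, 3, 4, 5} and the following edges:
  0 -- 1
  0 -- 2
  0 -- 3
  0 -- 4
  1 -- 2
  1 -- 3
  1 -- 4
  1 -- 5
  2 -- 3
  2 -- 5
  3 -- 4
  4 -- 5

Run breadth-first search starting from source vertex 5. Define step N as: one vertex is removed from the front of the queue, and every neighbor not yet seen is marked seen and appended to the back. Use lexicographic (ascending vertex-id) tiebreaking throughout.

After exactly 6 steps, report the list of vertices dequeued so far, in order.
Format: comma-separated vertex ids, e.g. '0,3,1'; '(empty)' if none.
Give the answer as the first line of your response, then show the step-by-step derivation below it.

5,1,2,4,0,3

step 1: dequeue 5; queue=[1,2,4]; order=5
step 2: dequeue 1; queue=[2,4,0,3]; order=5,1
step 3: dequeue 2; queue=[4,0,3]; order=5,1,2
step 4: dequeue 4; queue=[0,3]; order=5,1,2,4
step 5: dequeue 0; queue=[3]; order=5,1,2,4,0
step 6: dequeue 3; queue=[(empty)]; order=5,1,2,4,0,3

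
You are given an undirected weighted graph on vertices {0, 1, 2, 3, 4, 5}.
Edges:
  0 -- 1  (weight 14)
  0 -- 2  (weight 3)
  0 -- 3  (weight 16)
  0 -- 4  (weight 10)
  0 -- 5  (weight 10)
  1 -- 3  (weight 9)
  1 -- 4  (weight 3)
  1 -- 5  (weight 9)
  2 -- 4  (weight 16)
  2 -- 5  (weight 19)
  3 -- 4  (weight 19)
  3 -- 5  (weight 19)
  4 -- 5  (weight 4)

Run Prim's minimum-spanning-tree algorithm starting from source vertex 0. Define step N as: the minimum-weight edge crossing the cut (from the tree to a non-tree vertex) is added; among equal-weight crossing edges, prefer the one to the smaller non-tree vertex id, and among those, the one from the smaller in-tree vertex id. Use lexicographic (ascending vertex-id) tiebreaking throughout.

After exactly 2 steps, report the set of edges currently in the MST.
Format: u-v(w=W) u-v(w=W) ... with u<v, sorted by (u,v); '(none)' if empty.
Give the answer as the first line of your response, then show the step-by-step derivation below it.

0-2(w=3) 0-4(w=10)

step 1: add edge 0-2 (w=3); MST = {0-2(w=3)}
step 2: add edge 0-4 (w=10); MST = {0-2(w=3) 0-4(w=10)}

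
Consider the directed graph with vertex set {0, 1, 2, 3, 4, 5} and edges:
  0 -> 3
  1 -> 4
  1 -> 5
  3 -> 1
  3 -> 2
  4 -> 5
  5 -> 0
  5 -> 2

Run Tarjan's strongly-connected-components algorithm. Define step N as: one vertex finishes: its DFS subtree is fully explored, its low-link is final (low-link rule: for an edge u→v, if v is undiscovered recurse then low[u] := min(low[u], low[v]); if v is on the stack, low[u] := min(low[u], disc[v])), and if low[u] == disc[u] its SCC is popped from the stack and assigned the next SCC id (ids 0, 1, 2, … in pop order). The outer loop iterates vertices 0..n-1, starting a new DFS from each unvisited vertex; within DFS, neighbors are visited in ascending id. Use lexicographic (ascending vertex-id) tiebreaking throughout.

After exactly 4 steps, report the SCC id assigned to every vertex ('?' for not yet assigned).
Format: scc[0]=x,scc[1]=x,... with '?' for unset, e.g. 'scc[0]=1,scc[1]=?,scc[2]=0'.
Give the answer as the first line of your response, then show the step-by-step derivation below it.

scc[0]=?,scc[1]=?,scc[2]=0,scc[3]=?,scc[4]=?,scc[5]=?

step 1: low=(low[0]=0,low[1]=2,low[2]=5,low[3]=1,low[4]=3,low[5]=0); scc=(scc[0]=?,scc[1]=?,scc[2]=0,scc[3]=?,scc[4]=?,scc[5]=?)
step 2: low=(low[0]=0,low[1]=2,low[2]=5,low[3]=1,low[4]=3,low[5]=0); scc=(scc[0]=?,scc[1]=?,scc[2]=0,scc[3]=?,scc[4]=?,scc[5]=?)
step 3: low=(low[0]=0,low[1]=2,low[2]=5,low[3]=1,low[4]=0,low[5]=0); scc=(scc[0]=?,scc[1]=?,scc[2]=0,scc[3]=?,scc[4]=?,scc[5]=?)
step 4: low=(low[0]=0,low[1]=0,low[2]=5,low[3]=1,low[4]=0,low[5]=0); scc=(scc[0]=?,scc[1]=?,scc[2]=0,scc[3]=?,scc[4]=?,scc[5]=?)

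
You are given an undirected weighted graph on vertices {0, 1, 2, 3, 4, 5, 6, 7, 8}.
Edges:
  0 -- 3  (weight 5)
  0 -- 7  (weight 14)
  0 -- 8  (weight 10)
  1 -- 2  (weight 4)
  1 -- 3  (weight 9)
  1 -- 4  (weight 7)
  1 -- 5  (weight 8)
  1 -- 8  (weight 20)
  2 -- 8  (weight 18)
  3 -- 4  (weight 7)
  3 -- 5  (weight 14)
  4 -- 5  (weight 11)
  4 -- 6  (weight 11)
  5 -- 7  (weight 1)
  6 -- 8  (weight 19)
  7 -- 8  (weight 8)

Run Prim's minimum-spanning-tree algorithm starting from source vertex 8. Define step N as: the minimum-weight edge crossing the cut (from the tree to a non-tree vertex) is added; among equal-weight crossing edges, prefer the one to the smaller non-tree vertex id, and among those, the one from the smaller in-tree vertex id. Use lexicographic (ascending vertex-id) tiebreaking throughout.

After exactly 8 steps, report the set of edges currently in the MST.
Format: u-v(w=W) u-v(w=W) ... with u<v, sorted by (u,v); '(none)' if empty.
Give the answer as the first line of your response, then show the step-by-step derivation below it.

0-3(w=5) 1-2(w=4) 1-4(w=7) 1-5(w=8) 3-4(w=7) 4-6(w=11) 5-7(w=1) 7-8(w=8)

step 1: add edge 7-8 (w=8); MST = {7-8(w=8)}
step 2: add edge 5-7 (w=1); MST = {5-7(w=1) 7-8(w=8)}
step 3: add edge 1-5 (w=8); MST = {1-5(w=8) 5-7(w=1) 7-8(w=8)}
step 4: add edge 1-2 (w=4); MST = {1-2(w=4) 1-5(w=8) 5-7(w=1) 7-8(w=8)}
step 5: add edge 1-4 (w=7); MST = {1-2(w=4) 1-4(w=7) 1-5(w=8) 5-7(w=1) 7-8(w=8)}
step 6: add edge 3-4 (w=7); MST = {1-2(w=4) 1-4(w=7) 1-5(w=8) 3-4(w=7) 5-7(w=1) 7-8(w=8)}
step 7: add edge 0-3 (w=5); MST = {0-3(w=5) 1-2(w=4) 1-4(w=7) 1-5(w=8) 3-4(w=7) 5-7(w=1) 7-8(w=8)}
step 8: add edge 4-6 (w=11); MST = {0-3(w=5) 1-2(w=4) 1-4(w=7) 1-5(w=8) 3-4(w=7) 4-6(w=11) 5-7(w=1) 7-8(w=8)}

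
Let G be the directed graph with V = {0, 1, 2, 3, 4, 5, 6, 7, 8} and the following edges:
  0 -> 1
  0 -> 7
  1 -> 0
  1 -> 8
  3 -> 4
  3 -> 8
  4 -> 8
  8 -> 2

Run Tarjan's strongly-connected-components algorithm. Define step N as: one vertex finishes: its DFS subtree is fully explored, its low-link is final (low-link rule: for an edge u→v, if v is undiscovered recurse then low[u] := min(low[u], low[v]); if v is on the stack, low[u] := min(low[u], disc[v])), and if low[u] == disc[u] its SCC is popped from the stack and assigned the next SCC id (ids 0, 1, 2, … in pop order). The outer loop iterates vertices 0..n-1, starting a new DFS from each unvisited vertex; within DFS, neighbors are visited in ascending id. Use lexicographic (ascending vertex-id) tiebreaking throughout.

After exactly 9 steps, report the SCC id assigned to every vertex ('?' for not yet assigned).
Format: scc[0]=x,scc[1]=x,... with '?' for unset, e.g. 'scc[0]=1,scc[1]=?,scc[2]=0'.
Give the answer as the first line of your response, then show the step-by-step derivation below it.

scc[0]=3,scc[1]=3,scc[2]=0,scc[3]=5,scc[4]=4,scc[5]=6,scc[6]=7,scc[7]=2,scc[8]=1

step 1: low=(low[0]=0,low[1]=0,low[2]=3,low[3]=?,low[4]=?,low[5]=?,low[6]=?,low[7]=?,low[8]=2); scc=(scc[0]=?,scc[1]=?,scc[2]=0,scc[3]=?,scc[4]=?,scc[5]=?,scc[6]=?,scc[7]=?,scc[8]=?)
step 2: low=(low[0]=0,low[1]=0,low[2]=3,low[3]=?,low[4]=?,low[5]=?,low[6]=?,low[7]=?,low[8]=2); scc=(scc[0]=?,scc[1]=?,scc[2]=0,scc[3]=?,scc[4]=?,scc[5]=?,scc[6]=?,scc[7]=?,scc[8]=1)
step 3: low=(low[0]=0,low[1]=0,low[2]=3,low[3]=?,low[4]=?,low[5]=?,low[6]=?,low[7]=?,low[8]=2); scc=(scc[0]=?,scc[1]=?,scc[2]=0,scc[3]=?,scc[4]=?,scc[5]=?,scc[6]=?,scc[7]=?,scc[8]=1)
step 4: low=(low[0]=0,low[1]=0,low[2]=3,low[3]=?,low[4]=?,low[5]=?,low[6]=?,low[7]=4,low[8]=2); scc=(scc[0]=?,scc[1]=?,scc[2]=0,scc[3]=?,scc[4]=?,scc[5]=?,scc[6]=?,scc[7]=2,scc[8]=1)
step 5: low=(low[0]=0,low[1]=0,low[2]=3,low[3]=?,low[4]=?,low[5]=?,low[6]=?,low[7]=4,low[8]=2); scc=(scc[0]=3,scc[1]=3,scc[2]=0,scc[3]=?,scc[4]=?,scc[5]=?,scc[6]=?,scc[7]=2,scc[8]=1)
step 6: low=(low[0]=0,low[1]=0,low[2]=3,low[3]=5,low[4]=6,low[5]=?,low[6]=?,low[7]=4,low[8]=2); scc=(scc[0]=3,scc[1]=3,scc[2]=0,scc[3]=?,scc[4]=4,scc[5]=?,scc[6]=?,scc[7]=2,scc[8]=1)
step 7: low=(low[0]=0,low[1]=0,low[2]=3,low[3]=5,low[4]=6,low[5]=?,low[6]=?,low[7]=4,low[8]=2); scc=(scc[0]=3,scc[1]=3,scc[2]=0,scc[3]=5,scc[4]=4,scc[5]=?,scc[6]=?,scc[7]=2,scc[8]=1)
step 8: low=(low[0]=0,low[1]=0,low[2]=3,low[3]=5,low[4]=6,low[5]=7,low[6]=?,low[7]=4,low[8]=2); scc=(scc[0]=3,scc[1]=3,scc[2]=0,scc[3]=5,scc[4]=4,scc[5]=6,scc[6]=?,scc[7]=2,scc[8]=1)
step 9: low=(low[0]=0,low[1]=0,low[2]=3,low[3]=5,low[4]=6,low[5]=7,low[6]=8,low[7]=4,low[8]=2); scc=(scc[0]=3,scc[1]=3,scc[2]=0,scc[3]=5,scc[4]=4,scc[5]=6,scc[6]=7,scc[7]=2,scc[8]=1)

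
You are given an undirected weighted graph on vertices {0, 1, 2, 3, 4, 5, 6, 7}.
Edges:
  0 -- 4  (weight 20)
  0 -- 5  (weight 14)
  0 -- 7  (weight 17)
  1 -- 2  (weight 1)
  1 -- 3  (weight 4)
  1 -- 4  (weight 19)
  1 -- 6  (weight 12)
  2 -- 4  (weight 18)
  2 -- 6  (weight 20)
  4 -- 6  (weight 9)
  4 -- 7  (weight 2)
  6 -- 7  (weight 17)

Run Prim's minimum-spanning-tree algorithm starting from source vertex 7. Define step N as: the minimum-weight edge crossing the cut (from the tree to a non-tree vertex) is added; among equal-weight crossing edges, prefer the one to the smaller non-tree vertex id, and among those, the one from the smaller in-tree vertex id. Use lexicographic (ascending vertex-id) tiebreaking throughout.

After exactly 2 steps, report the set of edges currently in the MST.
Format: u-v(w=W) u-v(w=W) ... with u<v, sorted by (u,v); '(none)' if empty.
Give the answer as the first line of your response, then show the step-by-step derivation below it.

4-6(w=9) 4-7(w=2)

step 1: add edge 4-7 (w=2); MST = {4-7(w=2)}
step 2: add edge 4-6 (w=9); MST = {4-6(w=9) 4-7(w=2)}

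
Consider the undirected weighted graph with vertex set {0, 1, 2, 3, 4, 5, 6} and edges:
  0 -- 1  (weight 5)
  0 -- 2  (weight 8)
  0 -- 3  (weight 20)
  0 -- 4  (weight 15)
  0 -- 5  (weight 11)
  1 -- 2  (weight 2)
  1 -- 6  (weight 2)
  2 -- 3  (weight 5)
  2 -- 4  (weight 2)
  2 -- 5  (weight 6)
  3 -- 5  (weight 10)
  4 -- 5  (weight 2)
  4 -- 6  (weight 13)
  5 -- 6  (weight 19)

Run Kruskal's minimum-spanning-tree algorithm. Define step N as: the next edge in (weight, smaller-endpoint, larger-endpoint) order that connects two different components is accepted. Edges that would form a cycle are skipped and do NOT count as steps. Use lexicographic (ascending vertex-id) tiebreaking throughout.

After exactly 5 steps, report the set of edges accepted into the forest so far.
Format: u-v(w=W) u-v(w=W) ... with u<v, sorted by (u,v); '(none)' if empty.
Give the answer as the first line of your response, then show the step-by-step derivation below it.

0-1(w=5) 1-2(w=2) 1-6(w=2) 2-4(w=2) 4-5(w=2)

step 1: add edge 1-2 (w=2); MST = {1-2(w=2)}
step 2: add edge 1-6 (w=2); MST = {1-2(w=2) 1-6(w=2)}
step 3: add edge 2-4 (w=2); MST = {1-2(w=2) 1-6(w=2) 2-4(w=2)}
step 4: add edge 4-5 (w=2); MST = {1-2(w=2) 1-6(w=2) 2-4(w=2) 4-5(w=2)}
step 5: add edge 0-1 (w=5); MST = {0-1(w=5) 1-2(w=2) 1-6(w=2) 2-4(w=2) 4-5(w=2)}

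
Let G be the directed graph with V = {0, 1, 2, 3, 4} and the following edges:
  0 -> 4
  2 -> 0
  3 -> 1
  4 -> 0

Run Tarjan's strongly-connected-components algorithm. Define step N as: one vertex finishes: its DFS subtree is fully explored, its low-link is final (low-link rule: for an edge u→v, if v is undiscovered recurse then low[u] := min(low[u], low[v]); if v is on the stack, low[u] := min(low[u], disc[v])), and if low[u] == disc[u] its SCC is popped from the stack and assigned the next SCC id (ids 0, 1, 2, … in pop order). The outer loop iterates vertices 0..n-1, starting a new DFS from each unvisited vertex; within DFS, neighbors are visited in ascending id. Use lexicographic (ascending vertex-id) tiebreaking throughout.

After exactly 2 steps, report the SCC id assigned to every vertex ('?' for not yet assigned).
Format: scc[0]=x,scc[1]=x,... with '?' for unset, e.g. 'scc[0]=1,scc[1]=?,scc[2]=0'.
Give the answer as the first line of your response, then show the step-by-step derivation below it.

scc[0]=0,scc[1]=?,scc[2]=?,scc[3]=?,scc[4]=0

step 1: low=(low[0]=0,low[1]=?,low[2]=?,low[3]=?,low[4]=0); scc=(scc[0]=?,scc[1]=?,scc[2]=?,scc[3]=?,scc[4]=?)
step 2: low=(low[0]=0,low[1]=?,low[2]=?,low[3]=?,low[4]=0); scc=(scc[0]=0,scc[1]=?,scc[2]=?,scc[3]=?,scc[4]=0)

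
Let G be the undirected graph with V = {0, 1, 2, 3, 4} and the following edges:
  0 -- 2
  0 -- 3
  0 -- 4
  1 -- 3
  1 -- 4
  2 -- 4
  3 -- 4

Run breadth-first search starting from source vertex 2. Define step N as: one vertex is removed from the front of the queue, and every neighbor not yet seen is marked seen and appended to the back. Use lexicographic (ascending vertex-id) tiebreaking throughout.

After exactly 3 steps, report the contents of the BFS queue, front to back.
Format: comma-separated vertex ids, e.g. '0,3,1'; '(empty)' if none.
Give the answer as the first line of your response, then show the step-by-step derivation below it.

3,1

step 1: dequeue 2; queue=[0,4]; order=2
step 2: dequeue 0; queue=[4,3]; order=2,0
step 3: dequeue 4; queue=[3,1]; order=2,0,4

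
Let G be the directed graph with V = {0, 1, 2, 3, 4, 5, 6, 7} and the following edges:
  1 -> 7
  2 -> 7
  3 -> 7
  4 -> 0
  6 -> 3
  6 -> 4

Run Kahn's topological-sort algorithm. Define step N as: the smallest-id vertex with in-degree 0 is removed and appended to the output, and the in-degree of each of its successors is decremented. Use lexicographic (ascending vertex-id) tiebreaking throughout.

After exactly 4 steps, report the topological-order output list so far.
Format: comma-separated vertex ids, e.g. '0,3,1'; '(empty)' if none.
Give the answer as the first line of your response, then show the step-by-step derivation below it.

1,2,5,6

step 1: output 1; order=[1]; indeg=(1,0,0,1,1,0,0,2)
step 2: output 2; order=[1,2]; indeg=(1,0,0,1,1,0,0,1)
step 3: output 5; order=[1,2,5]; indeg=(1,0,0,1,1,0,0,1)
step 4: output 6; order=[1,2,5,6]; indeg=(1,0,0,0,0,0,0,1)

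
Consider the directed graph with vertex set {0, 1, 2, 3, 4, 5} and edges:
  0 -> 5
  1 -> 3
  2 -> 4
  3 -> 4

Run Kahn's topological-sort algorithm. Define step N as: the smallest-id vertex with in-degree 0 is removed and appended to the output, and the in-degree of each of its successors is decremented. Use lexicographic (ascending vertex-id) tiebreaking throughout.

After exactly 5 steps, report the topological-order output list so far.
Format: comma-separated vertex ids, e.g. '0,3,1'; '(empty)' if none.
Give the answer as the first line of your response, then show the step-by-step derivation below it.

0,1,2,3,4

step 1: output 0; order=[0]; indeg=(0,0,0,1,2,0)
step 2: output 1; order=[0,1]; indeg=(0,0,0,0,2,0)
step 3: output 2; order=[0,1,2]; indeg=(0,0,0,0,1,0)
step 4: output 3; order=[0,1,2,3]; indeg=(0,0,0,0,0,0)
step 5: output 4; order=[0,1,2,3,4]; indeg=(0,0,0,0,0,0)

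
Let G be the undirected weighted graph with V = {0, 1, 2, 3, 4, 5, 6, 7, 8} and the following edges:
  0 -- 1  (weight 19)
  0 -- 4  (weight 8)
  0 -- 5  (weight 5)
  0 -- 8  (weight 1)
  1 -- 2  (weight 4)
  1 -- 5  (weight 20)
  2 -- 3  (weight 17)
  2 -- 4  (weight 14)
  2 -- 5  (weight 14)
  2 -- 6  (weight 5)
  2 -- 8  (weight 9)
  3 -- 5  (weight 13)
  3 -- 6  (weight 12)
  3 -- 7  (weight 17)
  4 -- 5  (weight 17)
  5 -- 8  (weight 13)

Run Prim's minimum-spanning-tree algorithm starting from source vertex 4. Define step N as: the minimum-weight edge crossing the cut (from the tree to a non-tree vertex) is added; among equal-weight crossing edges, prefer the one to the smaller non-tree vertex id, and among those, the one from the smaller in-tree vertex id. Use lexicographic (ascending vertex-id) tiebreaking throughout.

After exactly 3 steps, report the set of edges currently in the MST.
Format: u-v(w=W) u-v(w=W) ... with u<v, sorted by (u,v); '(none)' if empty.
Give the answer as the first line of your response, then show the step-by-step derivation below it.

0-4(w=8) 0-5(w=5) 0-8(w=1)

step 1: add edge 0-4 (w=8); MST = {0-4(w=8)}
step 2: add edge 0-8 (w=1); MST = {0-4(w=8) 0-8(w=1)}
step 3: add edge 0-5 (w=5); MST = {0-4(w=8) 0-5(w=5) 0-8(w=1)}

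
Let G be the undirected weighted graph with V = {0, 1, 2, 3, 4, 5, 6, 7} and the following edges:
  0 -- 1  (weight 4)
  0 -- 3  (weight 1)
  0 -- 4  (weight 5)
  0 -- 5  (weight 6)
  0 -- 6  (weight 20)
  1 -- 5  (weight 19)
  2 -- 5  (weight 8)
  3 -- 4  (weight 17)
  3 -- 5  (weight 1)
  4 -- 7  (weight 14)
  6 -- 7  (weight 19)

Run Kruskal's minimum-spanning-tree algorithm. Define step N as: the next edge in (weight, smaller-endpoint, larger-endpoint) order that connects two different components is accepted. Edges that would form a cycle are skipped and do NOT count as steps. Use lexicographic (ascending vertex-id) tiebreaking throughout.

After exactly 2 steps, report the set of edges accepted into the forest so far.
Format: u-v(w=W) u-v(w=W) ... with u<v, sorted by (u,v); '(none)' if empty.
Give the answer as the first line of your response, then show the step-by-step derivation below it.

0-3(w=1) 3-5(w=1)

step 1: add edge 0-3 (w=1); MST = {0-3(w=1)}
step 2: add edge 3-5 (w=1); MST = {0-3(w=1) 3-5(w=1)}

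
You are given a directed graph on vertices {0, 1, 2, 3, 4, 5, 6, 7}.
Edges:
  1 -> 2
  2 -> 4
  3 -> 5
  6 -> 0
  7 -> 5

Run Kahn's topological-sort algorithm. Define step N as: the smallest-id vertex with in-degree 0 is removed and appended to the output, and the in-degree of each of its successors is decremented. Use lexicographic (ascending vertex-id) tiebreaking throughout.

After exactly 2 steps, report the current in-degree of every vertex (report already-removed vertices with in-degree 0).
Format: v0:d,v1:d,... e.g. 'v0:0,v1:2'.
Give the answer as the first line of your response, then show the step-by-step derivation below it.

v0:1,v1:0,v2:0,v3:0,v4:0,v5:2,v6:0,v7:0

step 1: output 1; order=[1]; indeg=(1,0,0,0,1,2,0,0)
step 2: output 2; order=[1,2]; indeg=(1,0,0,0,0,2,0,0)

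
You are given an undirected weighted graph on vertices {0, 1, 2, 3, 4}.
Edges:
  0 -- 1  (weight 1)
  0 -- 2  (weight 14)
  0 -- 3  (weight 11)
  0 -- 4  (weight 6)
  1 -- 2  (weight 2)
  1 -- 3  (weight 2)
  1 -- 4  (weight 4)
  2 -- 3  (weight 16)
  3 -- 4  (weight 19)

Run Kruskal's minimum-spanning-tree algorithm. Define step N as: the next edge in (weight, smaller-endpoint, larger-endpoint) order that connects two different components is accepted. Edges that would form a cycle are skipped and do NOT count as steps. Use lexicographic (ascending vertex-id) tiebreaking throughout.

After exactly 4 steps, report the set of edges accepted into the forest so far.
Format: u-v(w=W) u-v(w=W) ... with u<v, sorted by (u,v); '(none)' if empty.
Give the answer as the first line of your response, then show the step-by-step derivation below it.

0-1(w=1) 1-2(w=2) 1-3(w=2) 1-4(w=4)

step 1: add edge 0-1 (w=1); MST = {0-1(w=1)}
step 2: add edge 1-2 (w=2); MST = {0-1(w=1) 1-2(w=2)}
step 3: add edge 1-3 (w=2); MST = {0-1(w=1) 1-2(w=2) 1-3(w=2)}
step 4: add edge 1-4 (w=4); MST = {0-1(w=1) 1-2(w=2) 1-3(w=2) 1-4(w=4)}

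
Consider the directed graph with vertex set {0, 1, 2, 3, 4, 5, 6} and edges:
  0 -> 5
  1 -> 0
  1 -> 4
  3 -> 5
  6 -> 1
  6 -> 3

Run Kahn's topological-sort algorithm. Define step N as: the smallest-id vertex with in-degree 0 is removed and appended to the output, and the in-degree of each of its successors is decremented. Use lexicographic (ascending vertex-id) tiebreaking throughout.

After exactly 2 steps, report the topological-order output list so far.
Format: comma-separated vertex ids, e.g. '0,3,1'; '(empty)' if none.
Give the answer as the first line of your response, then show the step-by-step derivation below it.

2,6

step 1: output 2; order=[2]; indeg=(1,1,0,1,1,2,0)
step 2: output 6; order=[2,6]; indeg=(1,0,0,0,1,2,0)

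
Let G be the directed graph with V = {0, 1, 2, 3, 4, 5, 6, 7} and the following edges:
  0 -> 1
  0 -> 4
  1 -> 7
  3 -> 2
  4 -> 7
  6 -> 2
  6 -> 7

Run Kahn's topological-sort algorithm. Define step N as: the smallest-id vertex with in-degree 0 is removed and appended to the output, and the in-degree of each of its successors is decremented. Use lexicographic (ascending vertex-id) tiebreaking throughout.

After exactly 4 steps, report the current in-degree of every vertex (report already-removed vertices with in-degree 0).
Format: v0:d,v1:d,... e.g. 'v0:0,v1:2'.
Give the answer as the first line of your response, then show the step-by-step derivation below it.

v0:0,v1:0,v2:1,v3:0,v4:0,v5:0,v6:0,v7:1

step 1: output 0; order=[0]; indeg=(0,0,2,0,0,0,0,3)
step 2: output 1; order=[0,1]; indeg=(0,0,2,0,0,0,0,2)
step 3: output 3; order=[0,1,3]; indeg=(0,0,1,0,0,0,0,2)
step 4: output 4; order=[0,1,3,4]; indeg=(0,0,1,0,0,0,0,1)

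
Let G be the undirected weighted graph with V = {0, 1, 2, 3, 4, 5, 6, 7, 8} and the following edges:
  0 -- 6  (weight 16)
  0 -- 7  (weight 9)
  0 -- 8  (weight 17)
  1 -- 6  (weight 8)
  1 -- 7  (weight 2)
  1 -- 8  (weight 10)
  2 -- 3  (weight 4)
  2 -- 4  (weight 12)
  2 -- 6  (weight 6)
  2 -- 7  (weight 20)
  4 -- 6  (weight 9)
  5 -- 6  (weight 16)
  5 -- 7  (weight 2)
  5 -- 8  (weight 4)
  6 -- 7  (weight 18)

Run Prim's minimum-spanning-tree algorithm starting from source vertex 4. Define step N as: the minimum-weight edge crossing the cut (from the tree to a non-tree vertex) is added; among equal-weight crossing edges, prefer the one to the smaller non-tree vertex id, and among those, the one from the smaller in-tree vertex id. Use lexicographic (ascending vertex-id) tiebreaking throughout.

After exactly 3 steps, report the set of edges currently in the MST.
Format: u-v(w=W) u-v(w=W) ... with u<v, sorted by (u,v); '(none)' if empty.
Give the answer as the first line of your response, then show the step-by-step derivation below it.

2-3(w=4) 2-6(w=6) 4-6(w=9)

step 1: add edge 4-6 (w=9); MST = {4-6(w=9)}
step 2: add edge 2-6 (w=6); MST = {2-6(w=6) 4-6(w=9)}
step 3: add edge 2-3 (w=4); MST = {2-3(w=4) 2-6(w=6) 4-6(w=9)}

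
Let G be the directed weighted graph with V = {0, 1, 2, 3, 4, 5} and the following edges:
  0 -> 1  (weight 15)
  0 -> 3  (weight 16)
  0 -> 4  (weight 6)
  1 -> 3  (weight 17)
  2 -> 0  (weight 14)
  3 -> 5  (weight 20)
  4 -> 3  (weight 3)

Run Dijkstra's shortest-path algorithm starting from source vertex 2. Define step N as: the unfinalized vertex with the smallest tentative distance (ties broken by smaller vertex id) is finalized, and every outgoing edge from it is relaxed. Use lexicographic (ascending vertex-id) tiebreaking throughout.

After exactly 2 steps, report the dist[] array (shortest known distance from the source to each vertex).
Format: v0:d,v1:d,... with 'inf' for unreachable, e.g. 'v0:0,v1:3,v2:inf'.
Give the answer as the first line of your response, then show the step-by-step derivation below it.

v0:14,v1:29,v2:0,v3:30,v4:20,v5:inf

step 1: dist = v0:14,v1:inf,v2:0,v3:inf,v4:inf,v5:inf
step 2: dist = v0:14,v1:29,v2:0,v3:30,v4:20,v5:inf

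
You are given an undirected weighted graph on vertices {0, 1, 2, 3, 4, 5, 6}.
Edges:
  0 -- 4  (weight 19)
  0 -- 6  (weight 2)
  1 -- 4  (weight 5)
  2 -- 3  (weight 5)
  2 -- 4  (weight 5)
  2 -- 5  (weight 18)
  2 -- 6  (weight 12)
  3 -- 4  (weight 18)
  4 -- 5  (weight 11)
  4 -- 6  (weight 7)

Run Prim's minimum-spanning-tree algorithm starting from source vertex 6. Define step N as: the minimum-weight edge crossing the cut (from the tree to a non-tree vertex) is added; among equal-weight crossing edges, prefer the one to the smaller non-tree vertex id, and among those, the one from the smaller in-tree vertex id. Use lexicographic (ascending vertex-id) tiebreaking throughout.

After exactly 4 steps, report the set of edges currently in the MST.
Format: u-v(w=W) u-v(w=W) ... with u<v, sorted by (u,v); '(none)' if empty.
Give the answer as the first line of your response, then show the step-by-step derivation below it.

0-6(w=2) 1-4(w=5) 2-4(w=5) 4-6(w=7)

step 1: add edge 0-6 (w=2); MST = {0-6(w=2)}
step 2: add edge 4-6 (w=7); MST = {0-6(w=2) 4-6(w=7)}
step 3: add edge 1-4 (w=5); MST = {0-6(w=2) 1-4(w=5) 4-6(w=7)}
step 4: add edge 2-4 (w=5); MST = {0-6(w=2) 1-4(w=5) 2-4(w=5) 4-6(w=7)}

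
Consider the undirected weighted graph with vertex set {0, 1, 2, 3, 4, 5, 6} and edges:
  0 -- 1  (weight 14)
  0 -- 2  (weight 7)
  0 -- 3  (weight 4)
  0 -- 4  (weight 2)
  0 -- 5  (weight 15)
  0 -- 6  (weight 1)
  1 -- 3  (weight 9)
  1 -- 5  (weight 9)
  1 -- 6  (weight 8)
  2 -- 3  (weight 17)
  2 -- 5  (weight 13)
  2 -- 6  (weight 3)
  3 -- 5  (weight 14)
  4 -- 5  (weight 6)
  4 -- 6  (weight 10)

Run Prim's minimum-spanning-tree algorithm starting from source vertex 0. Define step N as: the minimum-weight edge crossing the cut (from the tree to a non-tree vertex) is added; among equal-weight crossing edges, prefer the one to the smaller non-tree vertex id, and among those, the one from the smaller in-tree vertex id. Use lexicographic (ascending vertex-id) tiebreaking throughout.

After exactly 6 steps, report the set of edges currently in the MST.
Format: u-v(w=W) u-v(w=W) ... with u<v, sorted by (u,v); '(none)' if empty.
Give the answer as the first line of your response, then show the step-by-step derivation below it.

0-3(w=4) 0-4(w=2) 0-6(w=1) 1-6(w=8) 2-6(w=3) 4-5(w=6)

step 1: add edge 0-6 (w=1); MST = {0-6(w=1)}
step 2: add edge 0-4 (w=2); MST = {0-4(w=2) 0-6(w=1)}
step 3: add edge 2-6 (w=3); MST = {0-4(w=2) 0-6(w=1) 2-6(w=3)}
step 4: add edge 0-3 (w=4); MST = {0-3(w=4) 0-4(w=2) 0-6(w=1) 2-6(w=3)}
step 5: add edge 4-5 (w=6); MST = {0-3(w=4) 0-4(w=2) 0-6(w=1) 2-6(w=3) 4-5(w=6)}
step 6: add edge 1-6 (w=8); MST = {0-3(w=4) 0-4(w=2) 0-6(w=1) 1-6(w=8) 2-6(w=3) 4-5(w=6)}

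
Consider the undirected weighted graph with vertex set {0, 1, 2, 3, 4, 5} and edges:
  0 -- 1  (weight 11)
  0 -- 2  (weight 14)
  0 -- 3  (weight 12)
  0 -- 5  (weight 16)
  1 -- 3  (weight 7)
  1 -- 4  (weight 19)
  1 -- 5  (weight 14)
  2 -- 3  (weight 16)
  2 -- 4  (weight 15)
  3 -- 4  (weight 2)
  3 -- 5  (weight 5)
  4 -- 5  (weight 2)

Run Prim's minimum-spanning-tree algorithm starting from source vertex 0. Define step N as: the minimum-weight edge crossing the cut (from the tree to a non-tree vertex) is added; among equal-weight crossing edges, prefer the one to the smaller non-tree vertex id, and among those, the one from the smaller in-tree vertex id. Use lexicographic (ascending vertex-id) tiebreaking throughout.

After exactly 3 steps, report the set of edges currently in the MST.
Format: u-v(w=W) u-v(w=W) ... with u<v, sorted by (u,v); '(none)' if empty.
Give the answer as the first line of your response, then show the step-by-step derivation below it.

0-1(w=11) 1-3(w=7) 3-4(w=2)

step 1: add edge 0-1 (w=11); MST = {0-1(w=11)}
step 2: add edge 1-3 (w=7); MST = {0-1(w=11) 1-3(w=7)}
step 3: add edge 3-4 (w=2); MST = {0-1(w=11) 1-3(w=7) 3-4(w=2)}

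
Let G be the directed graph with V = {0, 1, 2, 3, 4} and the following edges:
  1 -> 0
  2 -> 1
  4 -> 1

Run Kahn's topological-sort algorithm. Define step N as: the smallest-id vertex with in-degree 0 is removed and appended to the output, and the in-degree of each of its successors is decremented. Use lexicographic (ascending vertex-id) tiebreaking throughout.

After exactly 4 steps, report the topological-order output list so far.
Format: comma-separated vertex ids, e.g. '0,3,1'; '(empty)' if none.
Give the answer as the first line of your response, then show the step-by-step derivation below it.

2,3,4,1

step 1: output 2; order=[2]; indeg=(1,1,0,0,0)
step 2: output 3; order=[2,3]; indeg=(1,1,0,0,0)
step 3: output 4; order=[2,3,4]; indeg=(1,0,0,0,0)
step 4: output 1; order=[2,3,4,1]; indeg=(0,0,0,0,0)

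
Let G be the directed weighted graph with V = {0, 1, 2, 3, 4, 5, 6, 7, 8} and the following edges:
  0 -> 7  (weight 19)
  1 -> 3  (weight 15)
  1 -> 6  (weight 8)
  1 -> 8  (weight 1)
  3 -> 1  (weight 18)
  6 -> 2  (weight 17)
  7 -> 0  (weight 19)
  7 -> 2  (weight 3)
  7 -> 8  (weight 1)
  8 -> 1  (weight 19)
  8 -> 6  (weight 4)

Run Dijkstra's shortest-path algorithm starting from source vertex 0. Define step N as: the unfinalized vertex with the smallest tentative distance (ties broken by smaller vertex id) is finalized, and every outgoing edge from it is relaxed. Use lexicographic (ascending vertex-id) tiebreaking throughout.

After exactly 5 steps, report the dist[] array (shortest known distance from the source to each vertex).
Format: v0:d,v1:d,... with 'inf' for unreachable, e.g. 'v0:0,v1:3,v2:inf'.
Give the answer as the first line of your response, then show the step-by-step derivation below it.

v0:0,v1:39,v2:22,v3:inf,v4:inf,v5:inf,v6:24,v7:19,v8:20

step 1: dist = v0:0,v1:inf,v2:inf,v3:inf,v4:inf,v5:inf,v6:inf,v7:19,v8:inf
step 2: dist = v0:0,v1:inf,v2:22,v3:inf,v4:inf,v5:inf,v6:inf,v7:19,v8:20
step 3: dist = v0:0,v1:39,v2:22,v3:inf,v4:inf,v5:inf,v6:24,v7:19,v8:20
step 4: dist = v0:0,v1:39,v2:22,v3:inf,v4:inf,v5:inf,v6:24,v7:19,v8:20
step 5: dist = v0:0,v1:39,v2:22,v3:inf,v4:inf,v5:inf,v6:24,v7:19,v8:20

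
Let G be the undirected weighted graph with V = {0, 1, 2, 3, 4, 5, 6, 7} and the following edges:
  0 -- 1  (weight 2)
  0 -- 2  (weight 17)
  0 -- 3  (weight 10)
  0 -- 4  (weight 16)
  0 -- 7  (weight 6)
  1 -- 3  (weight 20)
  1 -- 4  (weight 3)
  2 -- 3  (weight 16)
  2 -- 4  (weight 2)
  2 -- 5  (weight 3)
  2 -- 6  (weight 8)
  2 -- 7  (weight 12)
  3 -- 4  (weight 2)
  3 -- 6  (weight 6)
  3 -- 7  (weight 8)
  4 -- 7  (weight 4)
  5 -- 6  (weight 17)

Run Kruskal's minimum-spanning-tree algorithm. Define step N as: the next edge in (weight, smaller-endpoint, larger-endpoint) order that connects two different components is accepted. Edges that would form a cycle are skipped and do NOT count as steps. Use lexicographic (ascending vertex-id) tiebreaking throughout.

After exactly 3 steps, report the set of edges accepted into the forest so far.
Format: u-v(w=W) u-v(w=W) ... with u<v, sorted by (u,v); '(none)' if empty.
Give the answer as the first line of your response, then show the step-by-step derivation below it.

0-1(w=2) 2-4(w=2) 3-4(w=2)

step 1: add edge 0-1 (w=2); MST = {0-1(w=2)}
step 2: add edge 2-4 (w=2); MST = {0-1(w=2) 2-4(w=2)}
step 3: add edge 3-4 (w=2); MST = {0-1(w=2) 2-4(w=2) 3-4(w=2)}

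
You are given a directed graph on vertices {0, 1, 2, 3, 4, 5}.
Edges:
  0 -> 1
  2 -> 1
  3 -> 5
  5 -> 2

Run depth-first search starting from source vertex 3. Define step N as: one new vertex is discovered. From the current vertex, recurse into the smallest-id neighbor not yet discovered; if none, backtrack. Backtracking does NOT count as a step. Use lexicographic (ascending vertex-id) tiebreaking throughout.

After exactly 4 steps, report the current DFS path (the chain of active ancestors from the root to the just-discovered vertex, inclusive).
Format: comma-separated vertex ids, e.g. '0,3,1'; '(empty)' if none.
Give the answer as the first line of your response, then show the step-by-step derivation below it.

3,5,2,1

step 1: discover 3; path=3; order=3
step 2: discover 5; path=3>5; order=3,5
step 3: discover 2; path=3>5>2; order=3,5,2
step 4: discover 1; path=3>5>2>1; order=3,5,2,1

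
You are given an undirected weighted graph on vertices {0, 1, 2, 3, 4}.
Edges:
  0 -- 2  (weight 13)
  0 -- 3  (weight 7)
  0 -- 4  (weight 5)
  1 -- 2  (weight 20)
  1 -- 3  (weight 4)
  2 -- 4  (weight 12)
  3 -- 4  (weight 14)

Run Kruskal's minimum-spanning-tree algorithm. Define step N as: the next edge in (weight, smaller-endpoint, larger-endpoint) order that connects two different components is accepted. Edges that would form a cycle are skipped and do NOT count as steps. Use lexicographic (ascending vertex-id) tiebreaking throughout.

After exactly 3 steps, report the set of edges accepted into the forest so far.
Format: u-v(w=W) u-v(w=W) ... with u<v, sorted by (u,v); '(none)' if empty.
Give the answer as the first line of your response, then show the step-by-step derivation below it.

0-3(w=7) 0-4(w=5) 1-3(w=4)

step 1: add edge 1-3 (w=4); MST = {1-3(w=4)}
step 2: add edge 0-4 (w=5); MST = {0-4(w=5) 1-3(w=4)}
step 3: add edge 0-3 (w=7); MST = {0-3(w=7) 0-4(w=5) 1-3(w=4)}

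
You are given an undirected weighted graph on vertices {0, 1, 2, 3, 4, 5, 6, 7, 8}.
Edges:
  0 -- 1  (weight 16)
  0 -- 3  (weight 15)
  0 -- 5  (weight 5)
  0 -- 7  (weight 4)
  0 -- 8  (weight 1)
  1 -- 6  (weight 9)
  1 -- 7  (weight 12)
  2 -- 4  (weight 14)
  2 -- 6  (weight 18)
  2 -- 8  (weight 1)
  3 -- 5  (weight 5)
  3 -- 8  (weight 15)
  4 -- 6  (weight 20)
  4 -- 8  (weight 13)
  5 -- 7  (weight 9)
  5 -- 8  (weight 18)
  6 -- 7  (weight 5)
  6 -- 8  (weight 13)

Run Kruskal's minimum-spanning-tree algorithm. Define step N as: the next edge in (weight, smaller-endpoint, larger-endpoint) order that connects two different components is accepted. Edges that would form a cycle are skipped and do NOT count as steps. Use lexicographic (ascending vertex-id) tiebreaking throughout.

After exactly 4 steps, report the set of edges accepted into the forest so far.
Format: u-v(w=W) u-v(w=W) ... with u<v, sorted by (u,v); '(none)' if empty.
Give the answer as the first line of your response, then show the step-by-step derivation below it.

0-5(w=5) 0-7(w=4) 0-8(w=1) 2-8(w=1)

step 1: add edge 0-8 (w=1); MST = {0-8(w=1)}
step 2: add edge 2-8 (w=1); MST = {0-8(w=1) 2-8(w=1)}
step 3: add edge 0-7 (w=4); MST = {0-7(w=4) 0-8(w=1) 2-8(w=1)}
step 4: add edge 0-5 (w=5); MST = {0-5(w=5) 0-7(w=4) 0-8(w=1) 2-8(w=1)}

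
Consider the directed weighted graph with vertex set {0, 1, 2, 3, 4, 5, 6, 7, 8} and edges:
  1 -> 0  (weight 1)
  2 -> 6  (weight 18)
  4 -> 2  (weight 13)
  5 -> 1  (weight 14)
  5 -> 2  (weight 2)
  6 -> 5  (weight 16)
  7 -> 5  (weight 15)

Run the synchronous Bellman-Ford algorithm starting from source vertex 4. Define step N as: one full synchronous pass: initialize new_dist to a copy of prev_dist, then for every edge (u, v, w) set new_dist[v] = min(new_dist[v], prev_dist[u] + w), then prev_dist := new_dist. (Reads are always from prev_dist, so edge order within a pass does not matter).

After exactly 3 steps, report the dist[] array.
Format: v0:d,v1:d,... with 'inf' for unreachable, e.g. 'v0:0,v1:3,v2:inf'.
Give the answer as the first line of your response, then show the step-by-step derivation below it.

v0:inf,v1:inf,v2:13,v3:inf,v4:0,v5:47,v6:31,v7:inf,v8:inf

step 1: dist = v0:inf,v1:inf,v2:13,v3:inf,v4:0,v5:inf,v6:inf,v7:inf,v8:inf
step 2: dist = v0:inf,v1:inf,v2:13,v3:inf,v4:0,v5:inf,v6:31,v7:inf,v8:inf
step 3: dist = v0:inf,v1:inf,v2:13,v3:inf,v4:0,v5:47,v6:31,v7:inf,v8:inf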